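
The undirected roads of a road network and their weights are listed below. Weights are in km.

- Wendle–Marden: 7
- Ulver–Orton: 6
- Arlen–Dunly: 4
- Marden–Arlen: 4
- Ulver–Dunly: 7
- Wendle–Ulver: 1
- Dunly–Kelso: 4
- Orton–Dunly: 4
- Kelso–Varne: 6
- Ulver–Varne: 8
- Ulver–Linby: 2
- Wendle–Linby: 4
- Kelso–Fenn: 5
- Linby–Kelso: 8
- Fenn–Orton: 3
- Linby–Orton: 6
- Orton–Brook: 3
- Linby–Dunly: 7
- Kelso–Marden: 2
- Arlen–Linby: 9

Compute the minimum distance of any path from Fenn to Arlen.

11 km

Shortest distances from Fenn:
Fenn: 0
Orton: 3  (via Fenn)
Kelso: 5  (via Fenn)
Brook: 6  (via Orton)
Marden: 7  (via Kelso)
Dunly: 7  (via Orton)
Linby: 9  (via Orton)
Ulver: 9  (via Orton)
Wendle: 10  (via Ulver)
Arlen: 11  (via Marden)
Shortest route: Fenn → Kelso → Marden → Arlen = 11 km.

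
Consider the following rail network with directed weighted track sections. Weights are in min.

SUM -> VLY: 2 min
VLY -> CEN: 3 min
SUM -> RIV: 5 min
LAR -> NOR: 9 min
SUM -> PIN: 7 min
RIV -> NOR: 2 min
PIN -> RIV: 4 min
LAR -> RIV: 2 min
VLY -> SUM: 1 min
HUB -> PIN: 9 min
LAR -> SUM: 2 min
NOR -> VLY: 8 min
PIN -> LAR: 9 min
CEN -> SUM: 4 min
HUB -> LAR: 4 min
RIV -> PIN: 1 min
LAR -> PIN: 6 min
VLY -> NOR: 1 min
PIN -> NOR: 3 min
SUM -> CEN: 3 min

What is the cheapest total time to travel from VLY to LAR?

Candidate routes:
VLY–SUM–PIN–LAR: 1+7+9 = 17
VLY–SUM–RIV–PIN–LAR: 1+5+1+9 = 16
Cheapest is VLY–SUM–RIV–PIN–LAR at 16 min.

16 min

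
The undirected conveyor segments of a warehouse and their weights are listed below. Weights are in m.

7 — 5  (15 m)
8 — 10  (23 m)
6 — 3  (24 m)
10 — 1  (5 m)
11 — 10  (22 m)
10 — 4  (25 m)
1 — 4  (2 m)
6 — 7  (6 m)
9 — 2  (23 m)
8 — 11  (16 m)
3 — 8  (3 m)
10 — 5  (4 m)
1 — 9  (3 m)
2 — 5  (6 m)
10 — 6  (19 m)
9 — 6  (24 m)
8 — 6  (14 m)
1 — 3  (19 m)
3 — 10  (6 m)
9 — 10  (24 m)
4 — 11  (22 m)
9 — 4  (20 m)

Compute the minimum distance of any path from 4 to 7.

26 m

Running Dijkstra from 4:
4: 0
1: 2  (via 4)
9: 5  (via 1)
10: 7  (via 1)
5: 11  (via 10)
3: 13  (via 10)
8: 16  (via 3)
2: 17  (via 5)
11: 22  (via 4)
6: 26  (via 10)
7: 26  (via 5)
Shortest route: 4 → 1 → 10 → 5 → 7 = 26 m.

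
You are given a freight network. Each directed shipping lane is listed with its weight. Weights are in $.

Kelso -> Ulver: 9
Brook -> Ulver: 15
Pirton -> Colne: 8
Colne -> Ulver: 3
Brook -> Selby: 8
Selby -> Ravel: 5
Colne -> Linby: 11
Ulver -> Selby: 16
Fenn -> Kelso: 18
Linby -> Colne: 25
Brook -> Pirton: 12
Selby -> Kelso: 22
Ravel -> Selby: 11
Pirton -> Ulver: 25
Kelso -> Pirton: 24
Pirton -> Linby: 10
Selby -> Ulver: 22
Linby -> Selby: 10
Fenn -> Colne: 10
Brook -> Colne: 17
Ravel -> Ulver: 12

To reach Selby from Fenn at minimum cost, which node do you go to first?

Colne

Enumerating some paths:
Fenn–Colne–Linby–Selby: 10+11+10 = 31
Fenn–Kelso–Ulver–Selby: 18+9+16 = 43
Fenn–Colne–Ulver–Selby: 10+3+16 = 29
The minimum is $29 via Fenn–Colne–Ulver–Selby.
So from Fenn the first move is to Colne.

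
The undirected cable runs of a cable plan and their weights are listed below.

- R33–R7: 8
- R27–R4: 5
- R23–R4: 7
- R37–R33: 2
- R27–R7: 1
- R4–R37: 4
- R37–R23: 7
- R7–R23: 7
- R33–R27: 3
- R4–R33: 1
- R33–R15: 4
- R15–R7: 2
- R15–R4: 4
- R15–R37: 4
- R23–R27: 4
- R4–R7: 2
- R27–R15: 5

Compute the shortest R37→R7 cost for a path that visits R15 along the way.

6

Best R37 to R15: R37 → R15 costing 4
Shortest R15→R7: R15 → R7 = 2
Total via R15: 4 + 2 = 6.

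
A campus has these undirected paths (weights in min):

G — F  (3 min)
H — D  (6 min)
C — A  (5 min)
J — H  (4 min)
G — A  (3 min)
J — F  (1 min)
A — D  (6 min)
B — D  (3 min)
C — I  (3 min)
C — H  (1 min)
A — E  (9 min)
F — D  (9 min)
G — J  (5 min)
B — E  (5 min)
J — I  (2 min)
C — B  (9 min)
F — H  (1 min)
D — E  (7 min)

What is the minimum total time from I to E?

17 min

Running Dijkstra from I:
I: 0
J: 2  (via I)
C: 3  (via I)
F: 3  (via J)
H: 4  (via C)
G: 6  (via F)
A: 8  (via C)
D: 10  (via H)
B: 12  (via C)
E: 17  (via A)
Shortest route: I–C–A–E = 17 min.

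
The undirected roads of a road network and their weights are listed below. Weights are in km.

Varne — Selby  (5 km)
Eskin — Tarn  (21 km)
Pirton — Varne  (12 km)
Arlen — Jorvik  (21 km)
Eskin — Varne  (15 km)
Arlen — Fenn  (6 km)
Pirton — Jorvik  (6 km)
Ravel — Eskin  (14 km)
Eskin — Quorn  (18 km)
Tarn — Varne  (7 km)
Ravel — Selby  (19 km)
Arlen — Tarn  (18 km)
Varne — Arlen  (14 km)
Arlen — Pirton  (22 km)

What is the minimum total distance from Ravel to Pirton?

Shortest distances from Ravel:
Ravel: 0
Eskin: 14  (via Ravel)
Selby: 19  (via Ravel)
Varne: 24  (via Selby)
Tarn: 31  (via Varne)
Quorn: 32  (via Eskin)
Pirton: 36  (via Varne)
Shortest route: Ravel–Selby–Varne–Pirton = 36 km.

36 km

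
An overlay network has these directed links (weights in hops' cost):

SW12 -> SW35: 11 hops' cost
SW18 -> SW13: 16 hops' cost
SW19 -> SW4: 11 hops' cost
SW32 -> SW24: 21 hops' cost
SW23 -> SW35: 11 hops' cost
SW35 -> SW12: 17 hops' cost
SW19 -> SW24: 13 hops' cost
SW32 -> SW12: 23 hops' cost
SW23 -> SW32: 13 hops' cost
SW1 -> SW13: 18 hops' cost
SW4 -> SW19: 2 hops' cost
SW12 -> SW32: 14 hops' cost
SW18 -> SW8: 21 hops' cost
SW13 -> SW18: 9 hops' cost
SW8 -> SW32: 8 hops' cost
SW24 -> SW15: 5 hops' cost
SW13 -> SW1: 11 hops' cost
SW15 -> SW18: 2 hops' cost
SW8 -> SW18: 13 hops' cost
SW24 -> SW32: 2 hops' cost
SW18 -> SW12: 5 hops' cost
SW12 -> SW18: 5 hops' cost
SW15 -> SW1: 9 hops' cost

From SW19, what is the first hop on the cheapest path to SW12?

Candidate routes:
SW19–SW24–SW15–SW1–SW13–SW18–SW12: 13+5+9+18+9+5 = 59
SW19–SW24–SW32–SW12: 13+2+23 = 38
SW19–SW24–SW15–SW18–SW12: 13+5+2+5 = 25
The minimum is 25 hops' cost via SW19–SW24–SW15–SW18–SW12.
So from SW19 the first move is to SW24.

SW24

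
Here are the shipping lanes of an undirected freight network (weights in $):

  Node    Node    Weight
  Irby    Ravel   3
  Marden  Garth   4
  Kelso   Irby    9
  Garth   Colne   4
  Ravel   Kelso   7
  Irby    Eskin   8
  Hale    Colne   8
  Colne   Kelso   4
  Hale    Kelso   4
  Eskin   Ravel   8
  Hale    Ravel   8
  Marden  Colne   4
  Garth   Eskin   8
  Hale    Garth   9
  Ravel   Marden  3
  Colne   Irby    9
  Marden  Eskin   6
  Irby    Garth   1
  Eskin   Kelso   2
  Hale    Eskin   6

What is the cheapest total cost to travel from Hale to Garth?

$9

Shortest distances from Hale:
Hale: 0
Kelso: 4  (via Hale)
Eskin: 6  (via Hale)
Colne: 8  (via Hale)
Ravel: 8  (via Hale)
Garth: 9  (via Hale)
Shortest route: Hale–Garth = $9.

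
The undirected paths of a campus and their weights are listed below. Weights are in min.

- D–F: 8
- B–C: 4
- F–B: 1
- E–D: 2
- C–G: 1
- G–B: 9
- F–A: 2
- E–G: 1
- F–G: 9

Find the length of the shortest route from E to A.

Running Dijkstra from E:
E: 0
G: 1  (via E)
C: 2  (via G)
D: 2  (via E)
B: 6  (via C)
F: 7  (via B)
A: 9  (via F)
Shortest route: E–G–C–B–F–A = 9 min.

9 min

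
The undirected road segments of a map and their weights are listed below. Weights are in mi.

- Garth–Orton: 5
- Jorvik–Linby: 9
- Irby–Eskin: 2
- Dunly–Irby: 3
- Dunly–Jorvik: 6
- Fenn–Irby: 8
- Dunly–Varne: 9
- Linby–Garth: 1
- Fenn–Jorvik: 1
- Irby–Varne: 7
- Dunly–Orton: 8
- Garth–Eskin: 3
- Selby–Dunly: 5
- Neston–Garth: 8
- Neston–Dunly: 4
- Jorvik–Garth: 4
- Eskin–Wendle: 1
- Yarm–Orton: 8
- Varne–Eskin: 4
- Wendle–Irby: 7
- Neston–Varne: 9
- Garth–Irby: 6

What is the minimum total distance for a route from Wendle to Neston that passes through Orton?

21 mi

Best Wendle to Orton: Wendle–Eskin–Garth–Orton costing 9
Best Orton to Neston: Orton–Dunly–Neston costing 12
Total via Orton: 9 + 12 = 21 mi.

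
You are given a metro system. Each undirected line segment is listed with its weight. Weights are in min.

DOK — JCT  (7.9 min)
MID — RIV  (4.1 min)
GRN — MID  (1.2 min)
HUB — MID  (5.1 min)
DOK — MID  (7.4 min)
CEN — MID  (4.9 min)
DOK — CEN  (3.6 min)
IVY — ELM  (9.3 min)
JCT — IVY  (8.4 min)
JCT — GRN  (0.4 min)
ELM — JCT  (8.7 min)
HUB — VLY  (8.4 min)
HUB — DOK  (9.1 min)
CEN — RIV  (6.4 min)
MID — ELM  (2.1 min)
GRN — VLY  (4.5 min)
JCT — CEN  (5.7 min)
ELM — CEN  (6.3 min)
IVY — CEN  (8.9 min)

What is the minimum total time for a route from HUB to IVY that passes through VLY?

Shortest HUB→VLY: HUB–VLY = 8.4
Best VLY to IVY: VLY–GRN–JCT–IVY costing 13.3
Total via VLY: 8.4 + 13.3 = 21.7 min.

21.7 min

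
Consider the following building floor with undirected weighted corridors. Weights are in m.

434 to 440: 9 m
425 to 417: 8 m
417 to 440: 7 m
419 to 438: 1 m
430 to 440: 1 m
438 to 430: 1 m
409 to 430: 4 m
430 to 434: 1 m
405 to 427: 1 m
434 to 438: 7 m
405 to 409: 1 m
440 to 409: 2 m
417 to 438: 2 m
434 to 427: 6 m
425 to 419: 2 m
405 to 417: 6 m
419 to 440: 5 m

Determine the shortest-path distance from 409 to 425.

7 m

Shortest distances from 409:
409: 0
405: 1  (via 409)
440: 2  (via 409)
427: 2  (via 405)
430: 3  (via 440)
438: 4  (via 430)
434: 4  (via 430)
419: 5  (via 438)
417: 6  (via 438)
425: 7  (via 419)
Shortest route: 409–440–430–438–419–425 = 7 m.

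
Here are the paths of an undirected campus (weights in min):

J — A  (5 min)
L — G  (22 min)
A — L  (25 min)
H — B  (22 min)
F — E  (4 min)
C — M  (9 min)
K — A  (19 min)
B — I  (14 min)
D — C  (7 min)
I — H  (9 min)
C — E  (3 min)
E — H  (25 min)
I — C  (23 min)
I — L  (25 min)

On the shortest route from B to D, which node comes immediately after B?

I

Candidate routes:
B–H–E–C–D: 22+25+3+7 = 57
B–I–C–D: 14+23+7 = 44
B–I–H–E–C–D: 14+9+25+3+7 = 58
Cheapest is B–I–C–D at 44 min.
So from B the first move is to I.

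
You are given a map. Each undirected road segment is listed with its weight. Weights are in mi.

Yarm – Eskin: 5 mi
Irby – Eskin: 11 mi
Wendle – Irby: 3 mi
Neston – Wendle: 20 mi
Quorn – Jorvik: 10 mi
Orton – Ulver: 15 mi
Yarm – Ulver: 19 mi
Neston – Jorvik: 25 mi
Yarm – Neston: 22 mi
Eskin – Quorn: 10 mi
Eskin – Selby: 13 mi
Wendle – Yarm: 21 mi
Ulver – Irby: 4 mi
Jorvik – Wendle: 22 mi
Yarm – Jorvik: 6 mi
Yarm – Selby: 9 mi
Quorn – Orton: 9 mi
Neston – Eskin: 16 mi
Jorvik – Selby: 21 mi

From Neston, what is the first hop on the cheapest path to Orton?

Enumerating some paths:
Neston - Wendle - Irby - Ulver - Orton: 20+3+4+15 = 42
Neston - Eskin - Quorn - Orton: 16+10+9 = 35
Cheapest is Neston - Eskin - Quorn - Orton at 35 mi.
So from Neston the first move is to Eskin.

Eskin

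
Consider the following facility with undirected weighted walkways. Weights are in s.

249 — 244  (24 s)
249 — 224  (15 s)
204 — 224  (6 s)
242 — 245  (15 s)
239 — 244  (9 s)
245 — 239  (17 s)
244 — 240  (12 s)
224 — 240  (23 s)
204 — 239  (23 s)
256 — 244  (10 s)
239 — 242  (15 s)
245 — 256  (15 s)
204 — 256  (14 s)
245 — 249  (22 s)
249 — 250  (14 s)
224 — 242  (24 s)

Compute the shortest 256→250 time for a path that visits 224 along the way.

49 s

Best 256 to 224: 256 → 204 → 224 costing 20
Shortest 224→250: 224 → 249 → 250 = 29
Total via 224: 20 + 29 = 49 s.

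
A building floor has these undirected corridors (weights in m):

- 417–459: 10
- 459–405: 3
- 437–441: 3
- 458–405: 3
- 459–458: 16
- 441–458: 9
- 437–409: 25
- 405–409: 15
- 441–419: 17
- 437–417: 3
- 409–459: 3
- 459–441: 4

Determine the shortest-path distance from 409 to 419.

24 m

Running Dijkstra from 409:
409: 0
459: 3  (via 409)
405: 6  (via 459)
441: 7  (via 459)
458: 9  (via 405)
437: 10  (via 441)
417: 13  (via 459)
419: 24  (via 441)
Shortest route: 409–459–441–419 = 24 m.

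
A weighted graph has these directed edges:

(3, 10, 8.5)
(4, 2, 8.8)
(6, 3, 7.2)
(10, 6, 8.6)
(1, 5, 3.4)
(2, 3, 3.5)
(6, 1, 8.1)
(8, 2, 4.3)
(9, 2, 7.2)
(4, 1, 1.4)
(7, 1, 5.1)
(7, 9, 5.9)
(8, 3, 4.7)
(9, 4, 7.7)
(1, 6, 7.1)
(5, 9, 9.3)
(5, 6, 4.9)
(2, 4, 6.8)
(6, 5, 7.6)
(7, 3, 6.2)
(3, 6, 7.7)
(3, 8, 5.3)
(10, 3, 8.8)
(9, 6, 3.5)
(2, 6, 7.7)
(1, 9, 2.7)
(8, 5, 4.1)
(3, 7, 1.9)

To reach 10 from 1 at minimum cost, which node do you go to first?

9

Compare a few routes:
1 → 9 → 6 → 3 → 10: 2.7+3.5+7.2+8.5 = 21.9
1 → 6 → 3 → 10: 7.1+7.2+8.5 = 22.8
The minimum is 21.9 via 1 → 9 → 6 → 3 → 10.
So from 1 the first move is to 9.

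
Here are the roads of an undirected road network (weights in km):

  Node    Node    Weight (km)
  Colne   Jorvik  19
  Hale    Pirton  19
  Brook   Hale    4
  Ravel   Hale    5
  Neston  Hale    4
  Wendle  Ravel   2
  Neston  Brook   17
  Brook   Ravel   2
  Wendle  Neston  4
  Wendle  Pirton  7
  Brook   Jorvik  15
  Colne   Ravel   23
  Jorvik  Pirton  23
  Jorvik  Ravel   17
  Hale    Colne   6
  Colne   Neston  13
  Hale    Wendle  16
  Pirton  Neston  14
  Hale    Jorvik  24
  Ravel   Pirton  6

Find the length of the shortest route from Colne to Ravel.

Compare a few routes:
Colne - Hale - Brook - Ravel: 6+4+2 = 12
Colne - Hale - Ravel: 6+5 = 11
Colne - Hale - Neston - Wendle - Ravel: 6+4+4+2 = 16
Cheapest is Colne - Hale - Ravel at 11 km.

11 km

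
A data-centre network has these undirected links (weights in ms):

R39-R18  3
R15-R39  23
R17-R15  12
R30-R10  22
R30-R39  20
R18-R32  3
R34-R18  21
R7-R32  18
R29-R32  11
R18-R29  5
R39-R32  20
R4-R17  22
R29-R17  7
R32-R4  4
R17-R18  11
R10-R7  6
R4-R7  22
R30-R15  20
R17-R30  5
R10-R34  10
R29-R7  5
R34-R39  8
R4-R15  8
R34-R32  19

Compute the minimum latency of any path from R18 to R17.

11 ms

Running Dijkstra from R18:
R18: 0
R39: 3  (via R18)
R32: 3  (via R18)
R29: 5  (via R18)
R4: 7  (via R32)
R7: 10  (via R29)
R17: 11  (via R18)
Shortest route: R18–R17 = 11 ms.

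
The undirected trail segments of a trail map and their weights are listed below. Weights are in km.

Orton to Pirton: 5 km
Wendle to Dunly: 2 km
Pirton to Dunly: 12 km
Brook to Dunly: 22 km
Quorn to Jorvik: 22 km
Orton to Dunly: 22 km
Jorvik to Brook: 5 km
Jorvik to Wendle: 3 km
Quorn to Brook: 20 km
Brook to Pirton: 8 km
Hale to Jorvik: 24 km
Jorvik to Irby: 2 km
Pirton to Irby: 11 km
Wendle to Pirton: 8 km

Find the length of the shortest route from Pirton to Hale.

35 km

Compare a few routes:
Pirton → Wendle → Jorvik → Hale: 8+3+24 = 35
Pirton → Dunly → Wendle → Jorvik → Hale: 12+2+3+24 = 41
Pirton → Brook → Jorvik → Hale: 8+5+24 = 37
Pirton → Irby → Jorvik → Hale: 11+2+24 = 37
Cheapest is Pirton → Wendle → Jorvik → Hale at 35 km.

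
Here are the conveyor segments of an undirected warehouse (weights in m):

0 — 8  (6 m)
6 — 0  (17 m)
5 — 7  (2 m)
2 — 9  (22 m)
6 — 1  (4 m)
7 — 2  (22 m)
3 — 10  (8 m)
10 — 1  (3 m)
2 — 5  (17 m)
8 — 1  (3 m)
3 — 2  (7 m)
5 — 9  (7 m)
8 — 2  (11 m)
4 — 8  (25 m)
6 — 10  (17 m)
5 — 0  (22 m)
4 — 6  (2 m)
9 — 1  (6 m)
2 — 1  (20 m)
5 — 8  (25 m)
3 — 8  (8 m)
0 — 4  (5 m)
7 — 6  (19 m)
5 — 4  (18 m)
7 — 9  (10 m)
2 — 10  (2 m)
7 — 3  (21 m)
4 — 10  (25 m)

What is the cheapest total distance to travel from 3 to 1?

11 m

Compare a few routes:
3–8–2–10–1: 8+11+2+3 = 24
3–8–1: 8+3 = 11
3–2–10–1: 7+2+3 = 12
3–2–8–1: 7+11+3 = 21
Cheapest is 3–8–1 at 11 m.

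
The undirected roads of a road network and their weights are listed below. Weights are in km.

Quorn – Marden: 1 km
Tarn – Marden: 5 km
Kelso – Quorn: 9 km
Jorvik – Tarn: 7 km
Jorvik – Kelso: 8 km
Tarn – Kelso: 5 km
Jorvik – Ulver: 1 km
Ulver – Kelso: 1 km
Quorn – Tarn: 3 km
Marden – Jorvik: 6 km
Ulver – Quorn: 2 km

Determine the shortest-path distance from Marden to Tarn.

Candidate routes:
Marden–Quorn–Ulver–Kelso–Tarn: 1+2+1+5 = 9
Marden–Tarn: 5 = 5
Marden–Quorn–Tarn: 1+3 = 4
The minimum is 4 km via Marden–Quorn–Tarn.

4 km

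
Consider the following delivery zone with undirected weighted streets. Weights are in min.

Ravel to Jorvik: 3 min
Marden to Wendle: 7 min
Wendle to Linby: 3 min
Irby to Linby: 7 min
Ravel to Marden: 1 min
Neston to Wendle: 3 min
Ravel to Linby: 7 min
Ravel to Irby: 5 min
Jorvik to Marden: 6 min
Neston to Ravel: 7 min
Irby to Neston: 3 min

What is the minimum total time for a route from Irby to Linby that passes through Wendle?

9 min

Best Irby to Wendle: Irby–Neston–Wendle costing 6
Best Wendle to Linby: Wendle–Linby costing 3
Total via Wendle: 6 + 3 = 9 min.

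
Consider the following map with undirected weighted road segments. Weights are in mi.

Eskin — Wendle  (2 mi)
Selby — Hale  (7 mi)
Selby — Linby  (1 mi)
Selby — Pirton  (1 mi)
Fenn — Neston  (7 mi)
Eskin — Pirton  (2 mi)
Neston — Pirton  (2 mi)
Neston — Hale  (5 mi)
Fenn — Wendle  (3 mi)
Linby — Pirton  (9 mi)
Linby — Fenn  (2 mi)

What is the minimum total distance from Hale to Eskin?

9 mi

Running Dijkstra from Hale:
Hale: 0
Neston: 5  (via Hale)
Pirton: 7  (via Neston)
Selby: 7  (via Hale)
Linby: 8  (via Selby)
Eskin: 9  (via Pirton)
Shortest route: Hale → Neston → Pirton → Eskin = 9 mi.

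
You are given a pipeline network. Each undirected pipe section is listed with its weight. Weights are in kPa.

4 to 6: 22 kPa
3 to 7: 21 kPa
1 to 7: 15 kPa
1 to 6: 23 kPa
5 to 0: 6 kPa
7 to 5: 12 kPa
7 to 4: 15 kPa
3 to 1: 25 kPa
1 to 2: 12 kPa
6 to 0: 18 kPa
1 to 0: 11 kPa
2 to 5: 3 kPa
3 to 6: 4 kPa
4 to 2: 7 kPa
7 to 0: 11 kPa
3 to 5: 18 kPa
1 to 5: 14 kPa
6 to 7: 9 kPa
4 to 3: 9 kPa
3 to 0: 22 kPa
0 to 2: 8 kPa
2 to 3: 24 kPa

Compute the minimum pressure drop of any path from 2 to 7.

Settle nodes by increasing distance from 2:
2: 0
5: 3  (via 2)
4: 7  (via 2)
0: 8  (via 2)
1: 12  (via 2)
7: 15  (via 5)
Shortest route: 2 → 5 → 7 = 15 kPa.

15 kPa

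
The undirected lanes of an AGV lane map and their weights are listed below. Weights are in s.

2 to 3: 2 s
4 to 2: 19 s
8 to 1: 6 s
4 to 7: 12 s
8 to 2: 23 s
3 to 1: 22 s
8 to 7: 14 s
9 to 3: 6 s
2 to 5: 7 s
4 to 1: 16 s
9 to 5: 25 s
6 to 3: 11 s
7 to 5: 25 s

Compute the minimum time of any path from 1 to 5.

31 s

Compare a few routes:
1–8–2–5: 6+23+7 = 36
1–3–2–5: 22+2+7 = 31
1–8–7–5: 6+14+25 = 45
1–4–2–5: 16+19+7 = 42
The minimum is 31 s via 1–3–2–5.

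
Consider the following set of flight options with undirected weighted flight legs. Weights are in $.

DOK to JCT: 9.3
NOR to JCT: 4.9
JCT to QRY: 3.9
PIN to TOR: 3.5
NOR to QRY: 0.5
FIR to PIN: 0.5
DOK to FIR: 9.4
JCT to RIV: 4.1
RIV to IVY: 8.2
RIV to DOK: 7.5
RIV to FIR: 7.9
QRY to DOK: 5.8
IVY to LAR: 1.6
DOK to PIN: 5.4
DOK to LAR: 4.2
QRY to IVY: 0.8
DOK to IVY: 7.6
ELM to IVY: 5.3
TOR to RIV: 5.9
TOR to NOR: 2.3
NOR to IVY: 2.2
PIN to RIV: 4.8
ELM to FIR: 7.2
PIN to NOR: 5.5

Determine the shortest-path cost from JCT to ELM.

$10

Compare a few routes:
JCT - QRY - IVY - ELM: 3.9+0.8+5.3 = 10
JCT - QRY - NOR - IVY - ELM: 3.9+0.5+2.2+5.3 = 11.9
JCT - NOR - QRY - IVY - ELM: 4.9+0.5+0.8+5.3 = 11.5
Cheapest is JCT - QRY - IVY - ELM at $10.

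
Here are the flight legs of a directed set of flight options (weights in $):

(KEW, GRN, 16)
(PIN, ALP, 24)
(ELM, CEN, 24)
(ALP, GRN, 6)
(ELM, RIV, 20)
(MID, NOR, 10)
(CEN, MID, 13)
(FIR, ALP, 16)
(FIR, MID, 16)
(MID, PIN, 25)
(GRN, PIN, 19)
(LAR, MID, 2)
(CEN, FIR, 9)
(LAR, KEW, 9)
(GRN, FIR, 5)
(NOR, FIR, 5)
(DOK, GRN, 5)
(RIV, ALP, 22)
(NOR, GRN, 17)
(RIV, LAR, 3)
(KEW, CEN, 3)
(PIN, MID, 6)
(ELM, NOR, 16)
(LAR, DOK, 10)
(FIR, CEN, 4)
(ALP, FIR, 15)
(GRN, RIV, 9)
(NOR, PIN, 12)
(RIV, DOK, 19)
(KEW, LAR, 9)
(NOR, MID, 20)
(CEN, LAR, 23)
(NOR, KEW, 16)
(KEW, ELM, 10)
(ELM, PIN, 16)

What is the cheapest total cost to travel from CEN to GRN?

Enumerating some paths:
CEN–FIR–ALP–GRN: 9+16+6 = 31
CEN–LAR–KEW–GRN: 23+9+16 = 48
CEN–LAR–DOK–GRN: 23+10+5 = 38
CEN–MID–NOR–GRN: 13+10+17 = 40
The minimum is $31 via CEN–FIR–ALP–GRN.

$31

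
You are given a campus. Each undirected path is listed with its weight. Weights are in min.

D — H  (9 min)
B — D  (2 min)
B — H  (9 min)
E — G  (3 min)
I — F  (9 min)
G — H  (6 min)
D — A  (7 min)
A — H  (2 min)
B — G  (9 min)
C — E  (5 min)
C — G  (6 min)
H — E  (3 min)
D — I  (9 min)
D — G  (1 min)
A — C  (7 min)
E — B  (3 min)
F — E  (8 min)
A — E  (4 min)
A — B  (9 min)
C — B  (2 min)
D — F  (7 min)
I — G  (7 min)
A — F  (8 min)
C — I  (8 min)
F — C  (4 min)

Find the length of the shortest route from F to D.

Shortest distances from F:
F: 0
C: 4  (via F)
B: 6  (via C)
D: 7  (via F)
Shortest route: F → D = 7 min.

7 min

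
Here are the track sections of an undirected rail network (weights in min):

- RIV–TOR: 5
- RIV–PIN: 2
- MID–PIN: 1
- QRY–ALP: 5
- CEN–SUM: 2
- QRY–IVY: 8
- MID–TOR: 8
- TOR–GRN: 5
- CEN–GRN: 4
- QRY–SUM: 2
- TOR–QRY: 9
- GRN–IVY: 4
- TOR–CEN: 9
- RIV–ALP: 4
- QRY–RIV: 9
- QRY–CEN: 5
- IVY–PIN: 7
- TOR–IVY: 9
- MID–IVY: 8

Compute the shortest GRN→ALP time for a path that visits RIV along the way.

14 min

Shortest GRN→RIV: GRN–TOR–RIV = 10
Shortest RIV→ALP: RIV–ALP = 4
Total via RIV: 10 + 4 = 14 min.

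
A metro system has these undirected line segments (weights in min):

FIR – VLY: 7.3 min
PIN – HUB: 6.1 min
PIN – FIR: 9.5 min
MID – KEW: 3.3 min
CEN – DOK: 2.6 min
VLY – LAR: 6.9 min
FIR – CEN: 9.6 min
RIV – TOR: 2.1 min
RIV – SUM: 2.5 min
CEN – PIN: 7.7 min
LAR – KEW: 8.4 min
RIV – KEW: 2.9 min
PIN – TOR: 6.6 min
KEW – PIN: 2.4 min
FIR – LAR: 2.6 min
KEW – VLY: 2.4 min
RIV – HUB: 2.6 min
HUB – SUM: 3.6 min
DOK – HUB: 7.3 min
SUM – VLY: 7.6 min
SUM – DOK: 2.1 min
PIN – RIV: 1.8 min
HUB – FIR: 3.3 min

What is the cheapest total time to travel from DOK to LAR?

Candidate routes:
DOK → SUM → RIV → HUB → FIR → LAR: 2.1+2.5+2.6+3.3+2.6 = 13.1
DOK → CEN → FIR → LAR: 2.6+9.6+2.6 = 14.8
DOK → SUM → HUB → FIR → LAR: 2.1+3.6+3.3+2.6 = 11.6
DOK → HUB → FIR → LAR: 7.3+3.3+2.6 = 13.2
Cheapest is DOK → SUM → HUB → FIR → LAR at 11.6 min.

11.6 min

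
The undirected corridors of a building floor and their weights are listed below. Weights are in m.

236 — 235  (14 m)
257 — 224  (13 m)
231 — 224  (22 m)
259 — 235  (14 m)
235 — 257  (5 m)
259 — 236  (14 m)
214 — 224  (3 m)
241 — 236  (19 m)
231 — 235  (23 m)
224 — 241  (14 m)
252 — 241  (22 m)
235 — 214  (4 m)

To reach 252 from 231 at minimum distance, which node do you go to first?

Enumerating some paths:
231 → 224 → 241 → 252: 22+14+22 = 58
231 → 235 → 236 → 241 → 252: 23+14+19+22 = 78
231 → 235 → 257 → 224 → 241 → 252: 23+5+13+14+22 = 77
231 → 235 → 214 → 224 → 241 → 252: 23+4+3+14+22 = 66
Cheapest is 231 → 224 → 241 → 252 at 58 m.
So from 231 the first move is to 224.

224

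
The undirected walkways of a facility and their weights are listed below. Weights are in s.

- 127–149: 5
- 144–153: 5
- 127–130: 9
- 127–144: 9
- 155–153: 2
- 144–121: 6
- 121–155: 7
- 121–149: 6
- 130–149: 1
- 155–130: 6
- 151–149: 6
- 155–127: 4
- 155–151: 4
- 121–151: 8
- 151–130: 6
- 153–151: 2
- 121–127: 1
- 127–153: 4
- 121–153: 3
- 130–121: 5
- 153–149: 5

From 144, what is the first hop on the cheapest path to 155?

Candidate routes:
144 → 121 → 127 → 155: 6+1+4 = 11
144 → 121 → 153 → 155: 6+3+2 = 11
144 → 153 → 155: 5+2 = 7
144 → 153 → 151 → 155: 5+2+4 = 11
Cheapest is 144 → 153 → 155 at 7 s.
So from 144 the first move is to 153.

153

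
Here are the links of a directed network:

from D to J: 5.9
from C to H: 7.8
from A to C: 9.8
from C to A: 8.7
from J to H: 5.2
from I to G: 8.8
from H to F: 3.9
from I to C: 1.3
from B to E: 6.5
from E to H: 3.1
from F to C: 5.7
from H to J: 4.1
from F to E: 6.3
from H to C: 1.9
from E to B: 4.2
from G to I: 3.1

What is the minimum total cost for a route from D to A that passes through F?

Shortest D→F: D → J → H → F = 15
Best F to A: F → C → A costing 14.4
Total via F: 15 + 14.4 = 29.4.

29.4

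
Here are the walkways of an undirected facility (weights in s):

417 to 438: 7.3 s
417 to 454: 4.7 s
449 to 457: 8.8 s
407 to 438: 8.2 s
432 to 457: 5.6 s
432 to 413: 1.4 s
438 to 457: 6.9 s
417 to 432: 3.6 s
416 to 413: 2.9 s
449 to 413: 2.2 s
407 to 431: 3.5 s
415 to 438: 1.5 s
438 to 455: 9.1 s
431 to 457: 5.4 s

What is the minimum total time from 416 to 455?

Settle nodes by increasing distance from 416:
416: 0
413: 2.9  (via 416)
432: 4.3  (via 413)
449: 5.1  (via 413)
417: 7.9  (via 432)
457: 9.9  (via 432)
454: 12.6  (via 417)
438: 15.2  (via 417)
431: 15.3  (via 457)
415: 16.7  (via 438)
407: 18.8  (via 431)
455: 24.3  (via 438)
Shortest route: 416 → 413 → 432 → 417 → 438 → 455 = 24.3 s.

24.3 s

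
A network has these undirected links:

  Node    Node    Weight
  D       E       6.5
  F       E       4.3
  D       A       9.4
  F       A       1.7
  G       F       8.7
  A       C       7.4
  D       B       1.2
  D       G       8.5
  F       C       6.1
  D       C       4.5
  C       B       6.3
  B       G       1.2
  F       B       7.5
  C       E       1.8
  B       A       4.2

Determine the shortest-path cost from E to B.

Enumerating some paths:
E–C–D–B: 1.8+4.5+1.2 = 7.5
E–D–B: 6.5+1.2 = 7.7
E–C–B: 1.8+6.3 = 8.1
Cheapest is E–C–D–B at 7.5.

7.5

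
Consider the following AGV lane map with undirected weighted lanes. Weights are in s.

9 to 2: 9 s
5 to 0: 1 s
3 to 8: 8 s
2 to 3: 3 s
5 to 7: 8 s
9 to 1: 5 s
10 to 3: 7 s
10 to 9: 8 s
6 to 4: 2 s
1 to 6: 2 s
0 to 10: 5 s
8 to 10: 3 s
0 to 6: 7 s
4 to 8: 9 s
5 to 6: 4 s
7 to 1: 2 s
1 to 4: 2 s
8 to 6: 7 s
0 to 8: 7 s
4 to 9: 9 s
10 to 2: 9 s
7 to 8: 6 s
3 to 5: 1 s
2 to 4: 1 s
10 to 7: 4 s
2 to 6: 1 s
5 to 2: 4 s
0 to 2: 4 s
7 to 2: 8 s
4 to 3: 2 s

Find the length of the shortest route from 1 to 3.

Settle nodes by increasing distance from 1:
1: 0
4: 2  (via 1)
6: 2  (via 1)
7: 2  (via 1)
2: 3  (via 4)
3: 4  (via 4)
Shortest route: 1 → 4 → 3 = 4 s.

4 s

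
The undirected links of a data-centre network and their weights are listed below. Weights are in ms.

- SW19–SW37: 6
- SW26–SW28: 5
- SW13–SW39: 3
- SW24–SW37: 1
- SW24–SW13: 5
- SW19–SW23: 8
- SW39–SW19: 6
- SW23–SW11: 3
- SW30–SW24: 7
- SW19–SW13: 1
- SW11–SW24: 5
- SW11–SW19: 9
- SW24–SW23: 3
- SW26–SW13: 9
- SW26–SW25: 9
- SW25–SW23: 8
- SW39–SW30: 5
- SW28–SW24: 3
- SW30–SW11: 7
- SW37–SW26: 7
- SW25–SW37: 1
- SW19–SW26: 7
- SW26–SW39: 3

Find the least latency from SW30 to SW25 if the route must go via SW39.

Best SW30 to SW39: SW30–SW39 costing 5
Shortest SW39→SW25: SW39–SW13–SW24–SW37–SW25 = 10
Total via SW39: 5 + 10 = 15 ms.

15 ms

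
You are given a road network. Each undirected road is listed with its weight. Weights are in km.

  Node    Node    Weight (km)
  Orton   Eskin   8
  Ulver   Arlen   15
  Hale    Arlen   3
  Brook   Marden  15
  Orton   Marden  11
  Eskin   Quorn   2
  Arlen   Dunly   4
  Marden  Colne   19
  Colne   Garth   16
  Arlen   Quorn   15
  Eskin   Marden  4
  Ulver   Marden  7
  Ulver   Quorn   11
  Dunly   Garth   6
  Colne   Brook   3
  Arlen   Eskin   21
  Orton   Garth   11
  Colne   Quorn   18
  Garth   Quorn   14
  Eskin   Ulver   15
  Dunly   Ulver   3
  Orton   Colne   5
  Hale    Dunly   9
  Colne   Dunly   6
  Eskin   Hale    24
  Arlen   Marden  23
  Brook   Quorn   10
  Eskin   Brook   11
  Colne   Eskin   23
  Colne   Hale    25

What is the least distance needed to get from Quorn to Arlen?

Enumerating some paths:
Quorn → Ulver → Dunly → Arlen: 11+3+4 = 18
Quorn → Arlen: 15 = 15
The minimum is 15 km via Quorn → Arlen.

15 km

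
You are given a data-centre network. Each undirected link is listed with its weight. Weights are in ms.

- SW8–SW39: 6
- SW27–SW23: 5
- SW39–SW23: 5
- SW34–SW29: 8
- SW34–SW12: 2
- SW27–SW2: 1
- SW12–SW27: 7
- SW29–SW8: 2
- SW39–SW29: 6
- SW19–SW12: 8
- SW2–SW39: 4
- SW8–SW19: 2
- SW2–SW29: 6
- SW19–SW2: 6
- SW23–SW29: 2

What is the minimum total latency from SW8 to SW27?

Settle nodes by increasing distance from SW8:
SW8: 0
SW19: 2  (via SW8)
SW29: 2  (via SW8)
SW23: 4  (via SW29)
SW39: 6  (via SW8)
SW2: 8  (via SW19)
SW27: 9  (via SW23)
Shortest route: SW8–SW29–SW23–SW27 = 9 ms.

9 ms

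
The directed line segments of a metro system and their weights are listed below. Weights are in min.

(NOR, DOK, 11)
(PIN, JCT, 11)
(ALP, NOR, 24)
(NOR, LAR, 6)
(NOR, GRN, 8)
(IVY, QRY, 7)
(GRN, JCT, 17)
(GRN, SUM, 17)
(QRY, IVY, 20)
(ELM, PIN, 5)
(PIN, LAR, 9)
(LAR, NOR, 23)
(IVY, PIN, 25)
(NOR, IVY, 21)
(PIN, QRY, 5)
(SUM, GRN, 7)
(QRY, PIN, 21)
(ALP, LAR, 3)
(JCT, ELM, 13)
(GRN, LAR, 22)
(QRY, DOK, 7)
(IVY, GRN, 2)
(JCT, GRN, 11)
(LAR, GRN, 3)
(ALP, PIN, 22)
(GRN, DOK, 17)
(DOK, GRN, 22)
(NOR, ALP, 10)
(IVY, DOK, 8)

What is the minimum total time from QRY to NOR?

53 min

Shortest distances from QRY:
QRY: 0
DOK: 7  (via QRY)
IVY: 20  (via QRY)
PIN: 21  (via QRY)
GRN: 22  (via IVY)
LAR: 30  (via PIN)
JCT: 32  (via PIN)
SUM: 39  (via GRN)
ELM: 45  (via JCT)
NOR: 53  (via LAR)
Shortest route: QRY–PIN–LAR–NOR = 53 min.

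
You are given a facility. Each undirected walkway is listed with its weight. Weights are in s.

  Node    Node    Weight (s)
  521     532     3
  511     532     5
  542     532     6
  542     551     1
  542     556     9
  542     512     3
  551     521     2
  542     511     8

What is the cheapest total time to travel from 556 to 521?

12 s

Candidate routes:
556 → 542 → 532 → 521: 9+6+3 = 18
556 → 542 → 511 → 532 → 521: 9+8+5+3 = 25
556 → 542 → 551 → 521: 9+1+2 = 12
Cheapest is 556 → 542 → 551 → 521 at 12 s.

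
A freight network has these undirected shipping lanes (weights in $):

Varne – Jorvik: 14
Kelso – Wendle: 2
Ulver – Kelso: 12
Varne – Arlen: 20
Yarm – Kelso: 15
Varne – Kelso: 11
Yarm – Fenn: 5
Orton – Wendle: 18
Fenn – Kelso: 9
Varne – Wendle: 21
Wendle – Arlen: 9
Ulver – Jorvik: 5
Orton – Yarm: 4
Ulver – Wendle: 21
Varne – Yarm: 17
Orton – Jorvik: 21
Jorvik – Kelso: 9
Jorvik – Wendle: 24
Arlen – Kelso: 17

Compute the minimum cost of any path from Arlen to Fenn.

$20

Candidate routes:
Arlen–Wendle–Kelso–Fenn: 9+2+9 = 20
Arlen–Kelso–Fenn: 17+9 = 26
Cheapest is Arlen–Wendle–Kelso–Fenn at $20.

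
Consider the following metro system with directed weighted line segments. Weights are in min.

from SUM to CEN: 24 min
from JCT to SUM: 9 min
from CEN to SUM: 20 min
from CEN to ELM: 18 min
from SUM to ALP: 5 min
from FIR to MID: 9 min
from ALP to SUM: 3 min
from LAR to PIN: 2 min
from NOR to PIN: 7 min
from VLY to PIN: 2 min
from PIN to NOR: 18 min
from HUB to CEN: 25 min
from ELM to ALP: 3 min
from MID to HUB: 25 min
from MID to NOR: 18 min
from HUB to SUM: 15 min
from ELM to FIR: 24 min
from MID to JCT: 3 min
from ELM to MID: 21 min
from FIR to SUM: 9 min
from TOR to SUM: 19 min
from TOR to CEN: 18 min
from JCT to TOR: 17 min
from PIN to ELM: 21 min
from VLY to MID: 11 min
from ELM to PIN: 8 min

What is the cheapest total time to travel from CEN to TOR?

Enumerating some paths:
CEN - ELM - FIR - MID - JCT - TOR: 18+24+9+3+17 = 71
CEN - ELM - MID - JCT - TOR: 18+21+3+17 = 59
The minimum is 59 min via CEN - ELM - MID - JCT - TOR.

59 min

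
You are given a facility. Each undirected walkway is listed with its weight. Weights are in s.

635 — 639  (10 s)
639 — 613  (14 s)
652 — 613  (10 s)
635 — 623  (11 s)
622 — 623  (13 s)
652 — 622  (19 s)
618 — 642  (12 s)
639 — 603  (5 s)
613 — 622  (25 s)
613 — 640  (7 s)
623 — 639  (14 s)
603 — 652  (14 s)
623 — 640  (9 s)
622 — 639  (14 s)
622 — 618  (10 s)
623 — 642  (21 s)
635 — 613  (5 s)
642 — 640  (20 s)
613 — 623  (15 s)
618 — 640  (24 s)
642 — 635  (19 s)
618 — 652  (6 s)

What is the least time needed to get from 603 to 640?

26 s

Shortest distances from 603:
603: 0
639: 5  (via 603)
652: 14  (via 603)
635: 15  (via 639)
613: 19  (via 639)
623: 19  (via 639)
622: 19  (via 639)
618: 20  (via 652)
640: 26  (via 613)
Shortest route: 603–639–613–640 = 26 s.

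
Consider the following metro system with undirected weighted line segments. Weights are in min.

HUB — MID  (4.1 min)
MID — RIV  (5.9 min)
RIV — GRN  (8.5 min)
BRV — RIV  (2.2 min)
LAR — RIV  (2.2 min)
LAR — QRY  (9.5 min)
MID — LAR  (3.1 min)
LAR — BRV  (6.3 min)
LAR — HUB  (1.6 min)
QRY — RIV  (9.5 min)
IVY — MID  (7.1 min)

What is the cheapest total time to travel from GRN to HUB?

12.3 min

Settle nodes by increasing distance from GRN:
GRN: 0
RIV: 8.5  (via GRN)
BRV: 10.7  (via RIV)
LAR: 10.7  (via RIV)
HUB: 12.3  (via LAR)
Shortest route: GRN → RIV → LAR → HUB = 12.3 min.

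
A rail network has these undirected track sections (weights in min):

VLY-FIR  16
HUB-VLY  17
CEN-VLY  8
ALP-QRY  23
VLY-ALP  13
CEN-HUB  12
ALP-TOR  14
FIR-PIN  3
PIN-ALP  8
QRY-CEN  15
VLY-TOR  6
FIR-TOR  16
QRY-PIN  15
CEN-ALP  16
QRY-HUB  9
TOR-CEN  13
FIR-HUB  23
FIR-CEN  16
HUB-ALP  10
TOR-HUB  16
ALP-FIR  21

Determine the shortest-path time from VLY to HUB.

Enumerating some paths:
VLY → CEN → HUB: 8+12 = 20
VLY → HUB: 17 = 17
Cheapest is VLY → HUB at 17 min.

17 min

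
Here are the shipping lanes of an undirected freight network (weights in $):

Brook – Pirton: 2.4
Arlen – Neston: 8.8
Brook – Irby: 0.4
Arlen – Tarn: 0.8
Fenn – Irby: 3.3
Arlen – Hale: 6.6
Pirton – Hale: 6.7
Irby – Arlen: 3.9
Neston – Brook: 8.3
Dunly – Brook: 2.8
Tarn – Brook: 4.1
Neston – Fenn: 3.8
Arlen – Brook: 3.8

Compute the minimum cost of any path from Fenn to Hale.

$12.8

Compare a few routes:
Fenn → Irby → Brook → Pirton → Hale: 3.3+0.4+2.4+6.7 = 12.8
Fenn → Irby → Arlen → Hale: 3.3+3.9+6.6 = 13.8
Cheapest is Fenn → Irby → Brook → Pirton → Hale at $12.8.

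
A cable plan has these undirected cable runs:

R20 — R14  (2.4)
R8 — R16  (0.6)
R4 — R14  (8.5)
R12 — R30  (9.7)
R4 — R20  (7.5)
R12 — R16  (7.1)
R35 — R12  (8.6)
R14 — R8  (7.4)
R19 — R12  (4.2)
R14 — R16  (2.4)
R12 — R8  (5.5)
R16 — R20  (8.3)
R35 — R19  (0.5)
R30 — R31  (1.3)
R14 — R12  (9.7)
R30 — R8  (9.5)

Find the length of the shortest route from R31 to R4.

22.3

Shortest distances from R31:
R31: 0
R30: 1.3  (via R31)
R8: 10.8  (via R30)
R12: 11  (via R30)
R16: 11.4  (via R8)
R14: 13.8  (via R16)
R19: 15.2  (via R12)
R35: 15.7  (via R19)
R20: 16.2  (via R14)
R4: 22.3  (via R14)
Shortest route: R31–R30–R8–R16–R14–R4 = 22.3.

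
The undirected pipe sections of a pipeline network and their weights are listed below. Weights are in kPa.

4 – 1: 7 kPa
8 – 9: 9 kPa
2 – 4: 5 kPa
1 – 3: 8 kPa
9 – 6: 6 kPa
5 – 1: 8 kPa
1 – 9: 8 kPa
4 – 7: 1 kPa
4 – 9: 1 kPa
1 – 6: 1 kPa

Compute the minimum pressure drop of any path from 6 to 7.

Compare a few routes:
6 - 9 - 4 - 7: 6+1+1 = 8
6 - 1 - 4 - 7: 1+7+1 = 9
The minimum is 8 kPa via 6 - 9 - 4 - 7.

8 kPa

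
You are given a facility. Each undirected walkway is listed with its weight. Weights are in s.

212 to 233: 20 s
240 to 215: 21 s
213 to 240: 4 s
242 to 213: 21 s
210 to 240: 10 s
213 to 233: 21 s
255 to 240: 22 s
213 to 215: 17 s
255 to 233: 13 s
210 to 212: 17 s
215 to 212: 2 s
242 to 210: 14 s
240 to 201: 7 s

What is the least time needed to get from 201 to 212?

Running Dijkstra from 201:
201: 0
240: 7  (via 201)
213: 11  (via 240)
210: 17  (via 240)
215: 28  (via 240)
255: 29  (via 240)
212: 30  (via 215)
Shortest route: 201–240–215–212 = 30 s.

30 s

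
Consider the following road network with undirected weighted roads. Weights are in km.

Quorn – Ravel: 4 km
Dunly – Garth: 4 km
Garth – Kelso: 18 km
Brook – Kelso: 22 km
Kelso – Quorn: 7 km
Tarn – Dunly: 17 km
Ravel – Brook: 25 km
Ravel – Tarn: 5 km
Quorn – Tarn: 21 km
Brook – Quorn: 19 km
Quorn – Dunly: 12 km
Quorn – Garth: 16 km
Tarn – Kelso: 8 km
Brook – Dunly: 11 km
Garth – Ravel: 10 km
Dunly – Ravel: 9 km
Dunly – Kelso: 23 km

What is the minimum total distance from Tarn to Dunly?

14 km

Candidate routes:
Tarn–Ravel–Dunly: 5+9 = 14
Tarn–Dunly: 17 = 17
The minimum is 14 km via Tarn–Ravel–Dunly.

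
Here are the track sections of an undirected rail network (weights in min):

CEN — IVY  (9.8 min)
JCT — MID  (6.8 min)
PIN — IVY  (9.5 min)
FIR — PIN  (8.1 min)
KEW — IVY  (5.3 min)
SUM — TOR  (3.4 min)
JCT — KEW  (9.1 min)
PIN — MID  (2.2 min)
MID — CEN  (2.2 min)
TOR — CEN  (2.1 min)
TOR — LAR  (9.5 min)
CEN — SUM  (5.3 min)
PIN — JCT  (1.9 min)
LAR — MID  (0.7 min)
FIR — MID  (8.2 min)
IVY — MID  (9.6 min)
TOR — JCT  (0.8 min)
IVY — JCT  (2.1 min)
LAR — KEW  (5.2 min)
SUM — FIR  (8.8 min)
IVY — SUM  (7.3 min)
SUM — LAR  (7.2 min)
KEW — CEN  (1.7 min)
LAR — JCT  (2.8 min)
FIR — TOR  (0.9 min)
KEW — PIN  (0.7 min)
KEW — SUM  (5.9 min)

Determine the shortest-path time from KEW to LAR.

Shortest distances from KEW:
KEW: 0
PIN: 0.7  (via KEW)
CEN: 1.7  (via KEW)
JCT: 2.6  (via PIN)
MID: 2.9  (via PIN)
TOR: 3.4  (via JCT)
LAR: 3.6  (via MID)
Shortest route: KEW–PIN–MID–LAR = 3.6 min.

3.6 min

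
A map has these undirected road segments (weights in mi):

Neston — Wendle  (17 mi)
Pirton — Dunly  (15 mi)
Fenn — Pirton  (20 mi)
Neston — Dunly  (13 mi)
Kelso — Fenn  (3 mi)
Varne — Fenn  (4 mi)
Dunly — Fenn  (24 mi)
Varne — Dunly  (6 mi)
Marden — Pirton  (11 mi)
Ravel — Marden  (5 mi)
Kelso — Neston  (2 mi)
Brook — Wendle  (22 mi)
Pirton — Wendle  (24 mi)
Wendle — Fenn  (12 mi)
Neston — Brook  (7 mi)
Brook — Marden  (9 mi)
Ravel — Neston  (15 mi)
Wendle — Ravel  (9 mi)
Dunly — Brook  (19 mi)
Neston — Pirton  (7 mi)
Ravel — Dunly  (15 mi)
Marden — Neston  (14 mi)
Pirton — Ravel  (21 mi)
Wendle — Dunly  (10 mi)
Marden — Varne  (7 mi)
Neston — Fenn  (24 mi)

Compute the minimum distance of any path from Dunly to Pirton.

Settle nodes by increasing distance from Dunly:
Dunly: 0
Varne: 6  (via Dunly)
Wendle: 10  (via Dunly)
Fenn: 10  (via Varne)
Marden: 13  (via Varne)
Neston: 13  (via Dunly)
Kelso: 13  (via Fenn)
Pirton: 15  (via Dunly)
Shortest route: Dunly–Pirton = 15 mi.

15 mi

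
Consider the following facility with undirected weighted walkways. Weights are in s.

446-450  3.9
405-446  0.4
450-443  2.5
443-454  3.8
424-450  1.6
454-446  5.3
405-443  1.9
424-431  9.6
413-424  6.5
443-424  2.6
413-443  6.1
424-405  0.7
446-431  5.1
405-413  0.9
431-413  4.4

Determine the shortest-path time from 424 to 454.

Enumerating some paths:
424 - 405 - 446 - 454: 0.7+0.4+5.3 = 6.4
424 - 443 - 405 - 446 - 454: 2.6+1.9+0.4+5.3 = 10.2
424 - 450 - 443 - 454: 1.6+2.5+3.8 = 7.9
Cheapest is 424 - 405 - 446 - 454 at 6.4 s.

6.4 s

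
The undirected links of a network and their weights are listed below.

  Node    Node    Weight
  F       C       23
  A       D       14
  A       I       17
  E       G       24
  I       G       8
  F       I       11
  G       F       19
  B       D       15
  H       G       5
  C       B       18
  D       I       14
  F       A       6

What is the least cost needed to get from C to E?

66

Enumerating some paths:
C - F - G - E: 23+19+24 = 66
C - B - D - I - G - E: 18+15+14+8+24 = 79
C - F - A - D - I - G - E: 23+6+14+14+8+24 = 89
C - F - A - I - G - E: 23+6+17+8+24 = 78
Cheapest is C - F - G - E at 66.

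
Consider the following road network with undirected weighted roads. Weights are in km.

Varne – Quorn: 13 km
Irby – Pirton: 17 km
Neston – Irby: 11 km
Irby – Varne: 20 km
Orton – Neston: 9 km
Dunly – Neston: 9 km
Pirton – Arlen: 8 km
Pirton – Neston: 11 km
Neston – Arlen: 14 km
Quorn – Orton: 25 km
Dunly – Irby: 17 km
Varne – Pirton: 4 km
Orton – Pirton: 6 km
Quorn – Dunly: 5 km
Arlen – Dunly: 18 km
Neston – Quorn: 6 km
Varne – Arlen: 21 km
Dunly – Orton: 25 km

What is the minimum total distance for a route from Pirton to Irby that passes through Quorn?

34 km

Best Pirton to Quorn: Pirton → Varne → Quorn costing 17
Shortest Quorn→Irby: Quorn → Neston → Irby = 17
Total via Quorn: 17 + 17 = 34 km.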